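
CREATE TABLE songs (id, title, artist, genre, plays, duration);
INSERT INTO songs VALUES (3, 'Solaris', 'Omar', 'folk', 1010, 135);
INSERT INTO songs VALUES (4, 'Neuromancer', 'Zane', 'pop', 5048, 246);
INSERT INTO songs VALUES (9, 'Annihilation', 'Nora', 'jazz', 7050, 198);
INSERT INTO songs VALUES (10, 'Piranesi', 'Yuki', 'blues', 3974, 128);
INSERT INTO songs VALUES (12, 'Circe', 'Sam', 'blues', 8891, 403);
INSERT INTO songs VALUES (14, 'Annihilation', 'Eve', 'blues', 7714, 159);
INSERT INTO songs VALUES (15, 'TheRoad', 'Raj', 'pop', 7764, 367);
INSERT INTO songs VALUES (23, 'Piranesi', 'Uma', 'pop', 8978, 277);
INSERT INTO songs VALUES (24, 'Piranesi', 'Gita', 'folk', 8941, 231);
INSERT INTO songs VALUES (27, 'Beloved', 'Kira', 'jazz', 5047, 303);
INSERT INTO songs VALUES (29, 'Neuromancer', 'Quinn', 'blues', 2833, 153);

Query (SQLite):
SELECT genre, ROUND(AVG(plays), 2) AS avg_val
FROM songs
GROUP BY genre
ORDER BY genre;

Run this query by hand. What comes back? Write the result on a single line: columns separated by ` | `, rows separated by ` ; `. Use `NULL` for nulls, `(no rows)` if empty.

blues | 5853 ; folk | 4975.5 ; jazz | 6048.5 ; pop | 7263.33

Partition songs by genre; compute ROUND(AVG(plays), 2) within each group.
  blues: ids {10, 12, 14, 29} → ROUND(AVG(plays), 2)=5853
  folk: ids {3, 24} → ROUND(AVG(plays), 2)=4975.5
  jazz: ids {9, 27} → ROUND(AVG(plays), 2)=6048.5
  pop: ids {4, 15, 23} → ROUND(AVG(plays), 2)=7263.33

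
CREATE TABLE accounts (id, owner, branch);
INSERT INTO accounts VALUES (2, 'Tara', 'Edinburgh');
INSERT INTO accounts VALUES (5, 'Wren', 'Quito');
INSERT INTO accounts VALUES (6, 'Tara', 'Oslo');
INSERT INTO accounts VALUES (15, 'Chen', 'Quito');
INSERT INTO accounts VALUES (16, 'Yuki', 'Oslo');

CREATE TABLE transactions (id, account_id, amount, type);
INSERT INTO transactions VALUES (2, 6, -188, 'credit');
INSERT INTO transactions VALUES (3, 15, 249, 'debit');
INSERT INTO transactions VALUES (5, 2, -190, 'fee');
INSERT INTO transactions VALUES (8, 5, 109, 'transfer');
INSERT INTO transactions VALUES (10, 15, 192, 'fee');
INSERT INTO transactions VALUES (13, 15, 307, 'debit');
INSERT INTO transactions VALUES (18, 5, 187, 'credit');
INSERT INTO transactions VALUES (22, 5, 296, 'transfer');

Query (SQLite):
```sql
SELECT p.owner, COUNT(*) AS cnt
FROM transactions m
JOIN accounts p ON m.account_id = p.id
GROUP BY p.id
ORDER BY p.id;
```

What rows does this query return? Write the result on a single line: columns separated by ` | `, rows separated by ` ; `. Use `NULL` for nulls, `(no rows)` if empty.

Join each transactions row to its accounts via account_id.
Group joined rows by accounts.id; compute COUNT(*) per group.
  2: ids {5} → COUNT(*)=1
  5: ids {8, 18, 22} → COUNT(*)=3
  6: ids {2} → COUNT(*)=1
  15: ids {3, 10, 13} → COUNT(*)=3

Tara | 1 ; Wren | 3 ; Tara | 1 ; Chen | 3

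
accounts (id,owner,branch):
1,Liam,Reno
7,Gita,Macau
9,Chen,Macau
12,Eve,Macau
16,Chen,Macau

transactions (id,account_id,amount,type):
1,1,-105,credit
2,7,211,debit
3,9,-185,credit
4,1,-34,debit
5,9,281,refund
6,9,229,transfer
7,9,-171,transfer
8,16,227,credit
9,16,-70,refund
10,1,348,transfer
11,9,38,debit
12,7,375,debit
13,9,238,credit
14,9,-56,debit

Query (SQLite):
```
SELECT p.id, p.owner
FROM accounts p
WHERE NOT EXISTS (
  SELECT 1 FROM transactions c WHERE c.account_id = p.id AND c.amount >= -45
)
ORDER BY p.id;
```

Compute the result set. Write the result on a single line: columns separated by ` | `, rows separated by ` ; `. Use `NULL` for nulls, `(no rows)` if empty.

For each accounts row, check whether any transactions with matching account_id has amount >= -45.
Keep rows where that is false.

12 | Eve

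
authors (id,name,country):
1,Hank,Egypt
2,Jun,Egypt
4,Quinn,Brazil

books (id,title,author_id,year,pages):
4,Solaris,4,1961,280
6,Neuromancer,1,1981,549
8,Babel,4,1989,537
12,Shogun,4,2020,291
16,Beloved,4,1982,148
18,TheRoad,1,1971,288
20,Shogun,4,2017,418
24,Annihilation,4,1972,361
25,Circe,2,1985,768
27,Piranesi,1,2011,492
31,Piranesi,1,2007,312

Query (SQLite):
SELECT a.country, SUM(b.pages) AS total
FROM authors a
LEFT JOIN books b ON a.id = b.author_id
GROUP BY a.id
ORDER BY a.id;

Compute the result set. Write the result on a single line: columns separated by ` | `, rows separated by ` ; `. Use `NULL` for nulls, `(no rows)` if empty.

LEFT JOIN keeps every authors row; unmatched ones get NULL for books columns.
Group by authors.id and compute SUM(b.pages). SUM over an all-NULL group is NULL.
  1: ids {6, 18, 27, 31} → SUM(b.pages)=1641
  2: ids {25} → SUM(b.pages)=768
  4: ids {4, 8, 12, 16, 20, 24} → SUM(b.pages)=2035

Egypt | 1641 ; Egypt | 768 ; Brazil | 2035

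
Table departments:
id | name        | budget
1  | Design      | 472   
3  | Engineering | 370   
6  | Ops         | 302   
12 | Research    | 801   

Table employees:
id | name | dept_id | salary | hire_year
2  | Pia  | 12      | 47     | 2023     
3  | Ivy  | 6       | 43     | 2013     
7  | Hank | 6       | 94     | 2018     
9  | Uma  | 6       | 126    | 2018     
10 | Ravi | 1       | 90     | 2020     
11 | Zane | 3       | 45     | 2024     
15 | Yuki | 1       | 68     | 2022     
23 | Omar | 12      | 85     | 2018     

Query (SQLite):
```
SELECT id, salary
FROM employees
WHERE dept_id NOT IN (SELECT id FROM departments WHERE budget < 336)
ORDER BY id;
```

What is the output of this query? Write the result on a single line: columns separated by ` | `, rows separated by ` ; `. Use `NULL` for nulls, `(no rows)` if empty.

2 | 47 ; 10 | 90 ; 11 | 45 ; 15 | 68 ; 23 | 85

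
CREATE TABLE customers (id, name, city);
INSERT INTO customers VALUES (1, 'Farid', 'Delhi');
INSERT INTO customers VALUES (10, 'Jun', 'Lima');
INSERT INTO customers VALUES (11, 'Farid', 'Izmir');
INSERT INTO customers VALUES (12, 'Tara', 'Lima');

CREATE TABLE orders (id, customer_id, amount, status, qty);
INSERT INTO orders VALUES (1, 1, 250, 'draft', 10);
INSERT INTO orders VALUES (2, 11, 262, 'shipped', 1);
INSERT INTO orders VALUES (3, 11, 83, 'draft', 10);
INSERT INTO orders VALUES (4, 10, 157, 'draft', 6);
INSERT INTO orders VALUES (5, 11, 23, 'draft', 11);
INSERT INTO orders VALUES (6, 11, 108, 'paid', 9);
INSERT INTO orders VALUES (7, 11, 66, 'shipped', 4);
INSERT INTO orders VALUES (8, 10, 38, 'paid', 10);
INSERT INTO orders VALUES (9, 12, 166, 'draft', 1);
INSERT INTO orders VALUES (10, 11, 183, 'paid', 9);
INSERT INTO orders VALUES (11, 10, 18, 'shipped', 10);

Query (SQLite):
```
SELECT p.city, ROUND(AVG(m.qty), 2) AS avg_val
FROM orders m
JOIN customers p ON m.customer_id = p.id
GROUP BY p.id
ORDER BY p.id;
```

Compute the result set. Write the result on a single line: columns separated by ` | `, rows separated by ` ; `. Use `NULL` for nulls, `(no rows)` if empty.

Join each orders row to its customers via customer_id.
Group joined rows by customers.id; compute ROUND(AVG(m.qty), 2) per group.
  1: ids {1} → ROUND(AVG(m.qty), 2)=10
  10: ids {4, 8, 11} → ROUND(AVG(m.qty), 2)=8.67
  11: ids {2, 3, 5, 6, 7, 10} → ROUND(AVG(m.qty), 2)=7.33
  12: ids {9} → ROUND(AVG(m.qty), 2)=1

Delhi | 10 ; Lima | 8.67 ; Izmir | 7.33 ; Lima | 1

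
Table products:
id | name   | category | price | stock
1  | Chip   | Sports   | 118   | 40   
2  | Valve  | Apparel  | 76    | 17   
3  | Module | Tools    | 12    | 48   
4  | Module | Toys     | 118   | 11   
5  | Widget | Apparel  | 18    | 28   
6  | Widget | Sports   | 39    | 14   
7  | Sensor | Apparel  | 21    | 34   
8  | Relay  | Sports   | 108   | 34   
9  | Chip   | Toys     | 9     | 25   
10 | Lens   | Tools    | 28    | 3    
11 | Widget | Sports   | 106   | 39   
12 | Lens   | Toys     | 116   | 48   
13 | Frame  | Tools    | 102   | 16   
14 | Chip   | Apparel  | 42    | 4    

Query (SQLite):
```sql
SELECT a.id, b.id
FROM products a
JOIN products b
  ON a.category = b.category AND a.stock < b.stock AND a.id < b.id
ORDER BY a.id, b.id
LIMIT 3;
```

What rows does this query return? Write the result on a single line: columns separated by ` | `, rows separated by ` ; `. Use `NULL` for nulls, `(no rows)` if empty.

Pairs (a,b) with same category, a.stock < b.stock, a.id < b.id.
category groups: Apparel:{2,5,7,14} Sports:{1,6,8,11} Tools:{3,10,13} Toys:{4,9,12}
Ordered by (a.id, b.id); first 3.

2 | 5 ; 2 | 7 ; 4 | 9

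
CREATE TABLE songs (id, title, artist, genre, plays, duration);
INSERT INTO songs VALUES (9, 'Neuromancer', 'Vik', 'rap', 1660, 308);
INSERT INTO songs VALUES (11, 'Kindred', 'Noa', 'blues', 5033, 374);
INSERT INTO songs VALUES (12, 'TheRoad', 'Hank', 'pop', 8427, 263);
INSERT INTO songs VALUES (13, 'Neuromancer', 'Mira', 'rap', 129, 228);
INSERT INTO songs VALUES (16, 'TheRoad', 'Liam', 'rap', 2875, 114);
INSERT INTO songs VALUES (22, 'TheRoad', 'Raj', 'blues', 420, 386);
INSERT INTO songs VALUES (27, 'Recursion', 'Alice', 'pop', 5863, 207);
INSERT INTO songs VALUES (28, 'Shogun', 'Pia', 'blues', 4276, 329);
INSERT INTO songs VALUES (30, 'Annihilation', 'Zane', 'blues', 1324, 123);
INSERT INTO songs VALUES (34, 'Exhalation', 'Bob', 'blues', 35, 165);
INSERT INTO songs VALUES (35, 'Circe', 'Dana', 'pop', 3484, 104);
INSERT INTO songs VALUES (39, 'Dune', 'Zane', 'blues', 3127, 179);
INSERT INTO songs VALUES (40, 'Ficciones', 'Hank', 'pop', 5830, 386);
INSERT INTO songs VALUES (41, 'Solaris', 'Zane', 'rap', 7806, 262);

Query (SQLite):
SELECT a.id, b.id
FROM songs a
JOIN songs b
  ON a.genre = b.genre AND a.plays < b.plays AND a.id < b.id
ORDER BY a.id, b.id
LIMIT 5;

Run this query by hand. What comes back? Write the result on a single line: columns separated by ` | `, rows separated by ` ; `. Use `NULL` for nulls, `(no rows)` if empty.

9 | 16 ; 9 | 41 ; 13 | 16 ; 13 | 41 ; 16 | 41

Pairs (a,b) with same genre, a.plays < b.plays, a.id < b.id.
genre groups: blues:{11,22,28,30,34,39} pop:{12,27,35,40} rap:{9,13,16,41}
Ordered by (a.id, b.id); first 5.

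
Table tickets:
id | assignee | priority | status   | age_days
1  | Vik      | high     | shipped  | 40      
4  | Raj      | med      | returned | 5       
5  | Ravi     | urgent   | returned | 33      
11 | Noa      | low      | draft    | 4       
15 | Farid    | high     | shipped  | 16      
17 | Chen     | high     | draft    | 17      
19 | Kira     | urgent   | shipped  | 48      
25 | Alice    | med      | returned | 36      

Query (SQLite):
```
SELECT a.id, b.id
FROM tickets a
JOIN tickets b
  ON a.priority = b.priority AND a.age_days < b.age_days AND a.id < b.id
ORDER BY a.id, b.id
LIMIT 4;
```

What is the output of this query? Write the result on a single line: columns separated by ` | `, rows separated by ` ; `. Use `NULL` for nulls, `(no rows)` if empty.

4 | 25 ; 5 | 19 ; 15 | 17

Pairs (a,b) with same priority, a.age_days < b.age_days, a.id < b.id.
priority groups: high:{1,15,17} low:{11} med:{4,25} urgent:{5,19}
Ordered by (a.id, b.id); first 4.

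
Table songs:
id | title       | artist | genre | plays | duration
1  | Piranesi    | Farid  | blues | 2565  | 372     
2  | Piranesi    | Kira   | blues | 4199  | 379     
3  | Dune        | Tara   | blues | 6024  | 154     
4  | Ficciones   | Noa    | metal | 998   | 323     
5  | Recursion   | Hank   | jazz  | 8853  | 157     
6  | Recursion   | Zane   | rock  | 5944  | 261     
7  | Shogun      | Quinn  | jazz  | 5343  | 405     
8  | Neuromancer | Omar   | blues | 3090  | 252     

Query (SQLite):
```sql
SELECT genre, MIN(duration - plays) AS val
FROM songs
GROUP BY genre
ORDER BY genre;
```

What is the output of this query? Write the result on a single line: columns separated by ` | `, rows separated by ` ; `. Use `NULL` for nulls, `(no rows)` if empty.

blues | -5870 ; jazz | -8696 ; metal | -675 ; rock | -5683

For each row compute duration - plays.
Group by genre; take MIN of the expression per group.
  blues: ids {1, 2, 3, 8} → MIN(duration - plays)=-5870
  jazz: ids {5, 7} → MIN(duration - plays)=-8696
  metal: ids {4} → MIN(duration - plays)=-675
  rock: ids {6} → MIN(duration - plays)=-5683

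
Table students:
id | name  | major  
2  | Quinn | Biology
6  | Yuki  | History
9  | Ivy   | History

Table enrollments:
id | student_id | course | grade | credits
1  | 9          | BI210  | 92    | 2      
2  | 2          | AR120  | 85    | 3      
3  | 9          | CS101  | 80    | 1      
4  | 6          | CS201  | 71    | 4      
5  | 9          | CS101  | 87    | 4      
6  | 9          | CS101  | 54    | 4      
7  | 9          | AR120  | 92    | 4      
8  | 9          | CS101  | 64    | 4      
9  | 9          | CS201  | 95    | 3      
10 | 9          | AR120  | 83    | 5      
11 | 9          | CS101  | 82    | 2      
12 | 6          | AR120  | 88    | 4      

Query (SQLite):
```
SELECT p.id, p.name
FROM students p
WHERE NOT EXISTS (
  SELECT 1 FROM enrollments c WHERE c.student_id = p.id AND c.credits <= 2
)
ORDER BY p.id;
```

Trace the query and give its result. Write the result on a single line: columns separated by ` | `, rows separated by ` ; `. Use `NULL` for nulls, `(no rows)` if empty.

For each students row, check whether any enrollments with matching student_id has credits <= 2.
Keep rows where that is false.

2 | Quinn ; 6 | Yuki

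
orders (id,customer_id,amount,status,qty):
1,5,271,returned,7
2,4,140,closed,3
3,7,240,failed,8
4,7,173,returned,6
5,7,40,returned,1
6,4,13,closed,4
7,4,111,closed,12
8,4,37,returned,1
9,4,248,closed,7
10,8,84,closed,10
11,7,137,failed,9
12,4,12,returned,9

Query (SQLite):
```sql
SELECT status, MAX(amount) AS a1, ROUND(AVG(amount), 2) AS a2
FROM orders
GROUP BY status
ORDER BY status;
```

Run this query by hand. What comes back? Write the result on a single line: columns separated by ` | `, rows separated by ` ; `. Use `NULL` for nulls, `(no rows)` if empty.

closed | 248 | 119.2 ; failed | 240 | 188.5 ; returned | 271 | 106.6

Group orders by status.
Per group compute: MAX(amount), ROUND(AVG(amount), 2).
  closed: ids {2, 6, 7, 9, 10} → MAX(amount)=248, ROUND(AVG(amount), 2)=119.2
  failed: ids {3, 11} → MAX(amount)=240, ROUND(AVG(amount), 2)=188.5
  returned: ids {1, 4, 5, 8, 12} → MAX(amount)=271, ROUND(AVG(amount), 2)=106.6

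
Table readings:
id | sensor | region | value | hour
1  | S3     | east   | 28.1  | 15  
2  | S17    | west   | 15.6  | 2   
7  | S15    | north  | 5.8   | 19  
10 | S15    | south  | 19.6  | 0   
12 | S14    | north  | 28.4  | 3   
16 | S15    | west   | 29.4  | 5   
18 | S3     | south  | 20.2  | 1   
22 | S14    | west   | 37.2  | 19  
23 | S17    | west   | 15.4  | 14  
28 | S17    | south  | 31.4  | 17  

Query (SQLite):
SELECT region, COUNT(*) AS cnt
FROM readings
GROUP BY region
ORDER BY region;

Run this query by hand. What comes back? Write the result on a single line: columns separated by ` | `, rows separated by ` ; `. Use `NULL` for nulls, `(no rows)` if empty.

east | 1 ; north | 2 ; south | 3 ; west | 4

Partition readings by region; compute COUNT(*) within each group.
  east: ids {1} → COUNT(*)=1
  north: ids {7, 12} → COUNT(*)=2
  south: ids {10, 18, 28} → COUNT(*)=3
  west: ids {2, 16, 22, 23} → COUNT(*)=4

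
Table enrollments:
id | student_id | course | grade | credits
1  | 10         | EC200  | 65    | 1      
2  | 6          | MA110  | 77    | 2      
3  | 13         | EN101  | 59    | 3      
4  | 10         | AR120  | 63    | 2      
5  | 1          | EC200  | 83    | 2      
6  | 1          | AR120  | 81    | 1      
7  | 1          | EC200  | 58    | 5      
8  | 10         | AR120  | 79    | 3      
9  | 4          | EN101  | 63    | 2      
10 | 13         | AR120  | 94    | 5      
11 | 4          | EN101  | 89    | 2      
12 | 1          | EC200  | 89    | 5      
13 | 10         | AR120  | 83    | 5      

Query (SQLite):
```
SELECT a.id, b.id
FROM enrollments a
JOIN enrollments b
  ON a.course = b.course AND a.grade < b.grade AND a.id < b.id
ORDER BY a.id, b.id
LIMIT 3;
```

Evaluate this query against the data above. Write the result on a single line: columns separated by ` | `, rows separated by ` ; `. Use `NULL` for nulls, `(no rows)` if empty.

1 | 5 ; 1 | 12 ; 3 | 9

Pairs (a,b) with same course, a.grade < b.grade, a.id < b.id.
course groups: AR120:{4,6,8,10,13} EC200:{1,5,7,12} EN101:{3,9,11} MA110:{2}
Ordered by (a.id, b.id); first 3.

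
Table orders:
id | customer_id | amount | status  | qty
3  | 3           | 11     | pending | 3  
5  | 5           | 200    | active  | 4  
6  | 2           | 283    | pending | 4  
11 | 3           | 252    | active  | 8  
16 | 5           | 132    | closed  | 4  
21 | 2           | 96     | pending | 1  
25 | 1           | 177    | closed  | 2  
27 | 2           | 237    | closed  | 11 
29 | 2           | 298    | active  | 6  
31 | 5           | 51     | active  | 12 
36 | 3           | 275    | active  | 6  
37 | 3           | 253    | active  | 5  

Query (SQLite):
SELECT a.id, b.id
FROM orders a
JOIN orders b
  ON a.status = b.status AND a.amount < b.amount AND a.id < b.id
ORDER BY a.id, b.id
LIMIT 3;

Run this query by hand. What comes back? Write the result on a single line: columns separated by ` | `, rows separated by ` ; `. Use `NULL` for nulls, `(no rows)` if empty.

Pairs (a,b) with same status, a.amount < b.amount, a.id < b.id.
status groups: active:{5,11,29,31,36,37} closed:{16,25,27} pending:{3,6,21}
Ordered by (a.id, b.id); first 3.

3 | 6 ; 3 | 21 ; 5 | 11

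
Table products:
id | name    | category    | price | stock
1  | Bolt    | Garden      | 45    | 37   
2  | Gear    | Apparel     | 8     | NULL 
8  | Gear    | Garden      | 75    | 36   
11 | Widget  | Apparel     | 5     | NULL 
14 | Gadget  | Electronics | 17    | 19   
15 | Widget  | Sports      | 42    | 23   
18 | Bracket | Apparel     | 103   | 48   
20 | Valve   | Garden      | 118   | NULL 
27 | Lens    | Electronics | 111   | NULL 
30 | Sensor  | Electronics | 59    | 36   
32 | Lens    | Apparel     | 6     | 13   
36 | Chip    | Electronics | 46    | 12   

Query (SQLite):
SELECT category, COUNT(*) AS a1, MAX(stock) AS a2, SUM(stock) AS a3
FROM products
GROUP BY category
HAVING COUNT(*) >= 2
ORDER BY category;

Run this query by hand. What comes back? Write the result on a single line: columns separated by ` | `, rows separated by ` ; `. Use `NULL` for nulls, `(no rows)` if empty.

Group products by category.
Per group compute: COUNT(*), MAX(stock), SUM(stock).
HAVING: drop groups with fewer than 2 rows.
  Apparel: ids {2, 11, 18, 32} → COUNT(*)=4, MAX(stock)=48, SUM(stock)=61
  Electronics: ids {14, 27, 30, 36} → COUNT(*)=4, MAX(stock)=36, SUM(stock)=67
  Garden: ids {1, 8, 20} → COUNT(*)=3, MAX(stock)=37, SUM(stock)=73
  Sports: ids {15} → COUNT(*)=1, MAX(stock)=23, SUM(stock)=23

Apparel | 4 | 48 | 61 ; Electronics | 4 | 36 | 67 ; Garden | 3 | 37 | 73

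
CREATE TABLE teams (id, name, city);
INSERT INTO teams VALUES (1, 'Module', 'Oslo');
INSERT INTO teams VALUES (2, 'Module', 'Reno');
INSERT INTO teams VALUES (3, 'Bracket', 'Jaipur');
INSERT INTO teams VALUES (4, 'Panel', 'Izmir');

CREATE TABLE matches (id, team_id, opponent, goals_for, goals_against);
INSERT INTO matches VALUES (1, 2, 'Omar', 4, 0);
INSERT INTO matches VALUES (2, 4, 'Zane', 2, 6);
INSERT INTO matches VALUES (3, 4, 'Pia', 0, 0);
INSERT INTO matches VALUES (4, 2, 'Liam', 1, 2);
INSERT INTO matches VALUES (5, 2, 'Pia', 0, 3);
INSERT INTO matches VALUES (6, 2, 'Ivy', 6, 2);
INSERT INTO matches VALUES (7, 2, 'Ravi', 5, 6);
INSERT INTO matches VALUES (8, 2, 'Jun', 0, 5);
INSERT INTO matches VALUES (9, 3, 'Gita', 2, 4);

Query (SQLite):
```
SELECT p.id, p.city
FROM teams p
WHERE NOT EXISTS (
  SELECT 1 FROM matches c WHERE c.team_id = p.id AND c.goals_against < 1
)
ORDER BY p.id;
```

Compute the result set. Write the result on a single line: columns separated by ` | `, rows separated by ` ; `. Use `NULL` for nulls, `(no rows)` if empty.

1 | Oslo ; 3 | Jaipur

For each teams row, check whether any matches with matching team_id has goals_against < 1.
Keep rows where that is false.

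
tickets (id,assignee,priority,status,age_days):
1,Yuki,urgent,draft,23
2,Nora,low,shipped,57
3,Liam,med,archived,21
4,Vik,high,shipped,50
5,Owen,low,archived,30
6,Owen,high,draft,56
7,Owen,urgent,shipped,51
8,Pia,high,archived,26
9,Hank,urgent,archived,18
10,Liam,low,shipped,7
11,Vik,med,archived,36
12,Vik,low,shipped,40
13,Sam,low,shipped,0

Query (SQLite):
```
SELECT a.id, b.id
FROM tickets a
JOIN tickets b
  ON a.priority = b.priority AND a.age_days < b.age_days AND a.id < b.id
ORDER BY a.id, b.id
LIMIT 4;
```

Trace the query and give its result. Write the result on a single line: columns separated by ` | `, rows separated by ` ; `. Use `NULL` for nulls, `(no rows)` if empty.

1 | 7 ; 3 | 11 ; 4 | 6 ; 5 | 12

Pairs (a,b) with same priority, a.age_days < b.age_days, a.id < b.id.
priority groups: high:{4,6,8} low:{2,5,10,12,13} med:{3,11} urgent:{1,7,9}
Ordered by (a.id, b.id); first 4.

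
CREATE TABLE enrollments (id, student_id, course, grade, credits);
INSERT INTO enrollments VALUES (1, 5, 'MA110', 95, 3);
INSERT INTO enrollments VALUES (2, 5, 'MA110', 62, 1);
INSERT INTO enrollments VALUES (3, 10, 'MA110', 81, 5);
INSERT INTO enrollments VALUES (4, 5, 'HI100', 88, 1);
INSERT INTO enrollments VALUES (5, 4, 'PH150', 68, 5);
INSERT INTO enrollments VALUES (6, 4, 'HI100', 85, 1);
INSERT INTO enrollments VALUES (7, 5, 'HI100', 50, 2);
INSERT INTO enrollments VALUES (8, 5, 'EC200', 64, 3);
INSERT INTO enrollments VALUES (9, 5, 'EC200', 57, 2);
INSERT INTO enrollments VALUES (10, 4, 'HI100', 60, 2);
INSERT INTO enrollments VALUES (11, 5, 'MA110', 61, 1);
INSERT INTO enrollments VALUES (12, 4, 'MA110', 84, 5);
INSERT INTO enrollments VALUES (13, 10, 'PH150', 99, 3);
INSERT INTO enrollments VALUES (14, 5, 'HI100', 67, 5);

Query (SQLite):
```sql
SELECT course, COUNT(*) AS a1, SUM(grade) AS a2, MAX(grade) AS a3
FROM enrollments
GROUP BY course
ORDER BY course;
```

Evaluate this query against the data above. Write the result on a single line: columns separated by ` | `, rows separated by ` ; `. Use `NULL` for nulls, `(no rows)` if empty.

EC200 | 2 | 121 | 64 ; HI100 | 5 | 350 | 88 ; MA110 | 5 | 383 | 95 ; PH150 | 2 | 167 | 99

Group enrollments by course.
Per group compute: COUNT(*), SUM(grade), MAX(grade).
  EC200: ids {8, 9} → COUNT(*)=2, SUM(grade)=121, MAX(grade)=64
  HI100: ids {4, 6, 7, 10, 14} → COUNT(*)=5, SUM(grade)=350, MAX(grade)=88
  MA110: ids {1, 2, 3, 11, 12} → COUNT(*)=5, SUM(grade)=383, MAX(grade)=95
  PH150: ids {5, 13} → COUNT(*)=2, SUM(grade)=167, MAX(grade)=99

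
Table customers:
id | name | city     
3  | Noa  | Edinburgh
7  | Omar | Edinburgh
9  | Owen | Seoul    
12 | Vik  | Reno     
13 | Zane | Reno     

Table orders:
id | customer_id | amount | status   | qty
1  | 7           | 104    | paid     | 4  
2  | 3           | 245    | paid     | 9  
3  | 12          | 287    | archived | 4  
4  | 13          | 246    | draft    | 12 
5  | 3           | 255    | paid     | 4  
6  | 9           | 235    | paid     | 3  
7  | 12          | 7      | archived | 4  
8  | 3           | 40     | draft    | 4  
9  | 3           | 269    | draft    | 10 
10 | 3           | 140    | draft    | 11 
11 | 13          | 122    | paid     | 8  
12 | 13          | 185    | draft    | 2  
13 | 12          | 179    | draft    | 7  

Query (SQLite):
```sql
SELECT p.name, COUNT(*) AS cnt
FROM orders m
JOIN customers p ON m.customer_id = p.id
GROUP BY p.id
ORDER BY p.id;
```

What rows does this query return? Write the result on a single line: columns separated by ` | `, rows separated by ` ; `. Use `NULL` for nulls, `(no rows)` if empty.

Join each orders row to its customers via customer_id.
Group joined rows by customers.id; compute COUNT(*) per group.
  3: ids {2, 5, 8, 9, 10} → COUNT(*)=5
  7: ids {1} → COUNT(*)=1
  9: ids {6} → COUNT(*)=1
  12: ids {3, 7, 13} → COUNT(*)=3
  13: ids {4, 11, 12} → COUNT(*)=3

Noa | 5 ; Omar | 1 ; Owen | 1 ; Vik | 3 ; Zane | 3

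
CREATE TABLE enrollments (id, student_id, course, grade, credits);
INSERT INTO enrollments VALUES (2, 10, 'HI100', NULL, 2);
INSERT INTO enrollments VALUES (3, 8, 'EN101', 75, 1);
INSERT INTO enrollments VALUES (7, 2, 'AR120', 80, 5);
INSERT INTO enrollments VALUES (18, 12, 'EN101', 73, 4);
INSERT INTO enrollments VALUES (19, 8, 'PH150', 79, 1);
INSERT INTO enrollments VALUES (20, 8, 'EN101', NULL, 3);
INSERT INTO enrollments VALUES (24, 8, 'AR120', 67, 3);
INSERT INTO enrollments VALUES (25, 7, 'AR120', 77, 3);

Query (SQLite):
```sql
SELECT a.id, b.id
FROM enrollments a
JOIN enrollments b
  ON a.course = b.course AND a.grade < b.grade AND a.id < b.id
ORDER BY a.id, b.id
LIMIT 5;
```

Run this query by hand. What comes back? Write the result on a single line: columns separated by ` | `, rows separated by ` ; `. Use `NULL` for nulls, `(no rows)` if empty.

24 | 25

Pairs (a,b) with same course, a.grade < b.grade, a.id < b.id.
course groups: AR120:{7,24,25} EN101:{3,18,20} HI100:{2} PH150:{19}
Ordered by (a.id, b.id); first 5.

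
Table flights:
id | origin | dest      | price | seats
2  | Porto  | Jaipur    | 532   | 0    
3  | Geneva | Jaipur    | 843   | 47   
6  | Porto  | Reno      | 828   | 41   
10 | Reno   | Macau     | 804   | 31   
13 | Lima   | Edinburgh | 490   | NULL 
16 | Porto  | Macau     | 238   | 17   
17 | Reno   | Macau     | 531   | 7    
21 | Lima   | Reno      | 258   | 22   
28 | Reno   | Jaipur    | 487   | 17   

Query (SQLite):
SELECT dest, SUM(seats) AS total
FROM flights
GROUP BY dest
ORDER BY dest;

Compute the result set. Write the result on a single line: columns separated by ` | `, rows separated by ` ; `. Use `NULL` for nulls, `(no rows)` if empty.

Partition flights by dest; compute SUM(seats) within each group.
  Edinburgh: ids {13} → SUM(seats)=NULL
  Jaipur: ids {2, 3, 28} → SUM(seats)=64
  Macau: ids {10, 16, 17} → SUM(seats)=55
  Reno: ids {6, 21} → SUM(seats)=63

Edinburgh | NULL ; Jaipur | 64 ; Macau | 55 ; Reno | 63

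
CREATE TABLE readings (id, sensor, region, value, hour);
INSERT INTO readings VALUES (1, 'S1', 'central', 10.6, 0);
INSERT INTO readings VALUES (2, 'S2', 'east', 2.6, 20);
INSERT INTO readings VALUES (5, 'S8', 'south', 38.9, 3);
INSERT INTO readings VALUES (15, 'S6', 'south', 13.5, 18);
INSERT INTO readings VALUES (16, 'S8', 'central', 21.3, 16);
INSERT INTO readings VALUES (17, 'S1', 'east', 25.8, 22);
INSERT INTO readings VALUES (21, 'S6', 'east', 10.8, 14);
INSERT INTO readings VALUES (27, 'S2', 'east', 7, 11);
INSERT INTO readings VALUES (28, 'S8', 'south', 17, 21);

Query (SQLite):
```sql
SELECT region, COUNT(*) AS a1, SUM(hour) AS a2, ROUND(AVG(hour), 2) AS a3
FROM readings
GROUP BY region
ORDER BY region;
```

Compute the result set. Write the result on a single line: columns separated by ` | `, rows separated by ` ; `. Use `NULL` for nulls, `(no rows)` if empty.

Group readings by region.
Per group compute: COUNT(*), SUM(hour), ROUND(AVG(hour), 2).
  central: ids {1, 16} → COUNT(*)=2, SUM(hour)=16, ROUND(AVG(hour), 2)=8
  east: ids {2, 17, 21, 27} → COUNT(*)=4, SUM(hour)=67, ROUND(AVG(hour), 2)=16.75
  south: ids {5, 15, 28} → COUNT(*)=3, SUM(hour)=42, ROUND(AVG(hour), 2)=14

central | 2 | 16 | 8 ; east | 4 | 67 | 16.75 ; south | 3 | 42 | 14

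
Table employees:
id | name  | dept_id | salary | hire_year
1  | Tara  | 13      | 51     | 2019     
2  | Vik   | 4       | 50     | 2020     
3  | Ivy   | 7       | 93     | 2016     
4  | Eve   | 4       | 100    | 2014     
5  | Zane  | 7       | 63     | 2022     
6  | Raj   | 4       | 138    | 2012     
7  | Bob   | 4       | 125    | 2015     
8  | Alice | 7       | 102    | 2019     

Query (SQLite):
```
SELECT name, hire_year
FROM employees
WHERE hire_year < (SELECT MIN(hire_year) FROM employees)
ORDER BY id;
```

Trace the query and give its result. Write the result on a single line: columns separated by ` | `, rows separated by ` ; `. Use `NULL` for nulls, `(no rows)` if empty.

(no rows)

Scalar subquery: MIN(hire_year) over all employees rows = 2012.
Keep rows where hire_year < that value.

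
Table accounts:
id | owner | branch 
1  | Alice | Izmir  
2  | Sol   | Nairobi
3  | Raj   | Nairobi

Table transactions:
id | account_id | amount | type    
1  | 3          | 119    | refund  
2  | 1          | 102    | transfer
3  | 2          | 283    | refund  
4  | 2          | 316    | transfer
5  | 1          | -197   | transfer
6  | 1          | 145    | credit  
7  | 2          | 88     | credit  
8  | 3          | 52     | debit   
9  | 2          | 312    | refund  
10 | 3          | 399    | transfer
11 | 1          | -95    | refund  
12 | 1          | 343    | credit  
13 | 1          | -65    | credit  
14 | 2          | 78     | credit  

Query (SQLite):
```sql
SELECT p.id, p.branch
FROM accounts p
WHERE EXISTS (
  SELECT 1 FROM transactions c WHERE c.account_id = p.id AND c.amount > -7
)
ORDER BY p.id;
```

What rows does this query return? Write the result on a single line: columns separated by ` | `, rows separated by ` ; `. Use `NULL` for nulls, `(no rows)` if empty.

For each accounts row, check whether any transactions with matching account_id has amount > -7.
Keep rows where that is true.

1 | Izmir ; 2 | Nairobi ; 3 | Nairobi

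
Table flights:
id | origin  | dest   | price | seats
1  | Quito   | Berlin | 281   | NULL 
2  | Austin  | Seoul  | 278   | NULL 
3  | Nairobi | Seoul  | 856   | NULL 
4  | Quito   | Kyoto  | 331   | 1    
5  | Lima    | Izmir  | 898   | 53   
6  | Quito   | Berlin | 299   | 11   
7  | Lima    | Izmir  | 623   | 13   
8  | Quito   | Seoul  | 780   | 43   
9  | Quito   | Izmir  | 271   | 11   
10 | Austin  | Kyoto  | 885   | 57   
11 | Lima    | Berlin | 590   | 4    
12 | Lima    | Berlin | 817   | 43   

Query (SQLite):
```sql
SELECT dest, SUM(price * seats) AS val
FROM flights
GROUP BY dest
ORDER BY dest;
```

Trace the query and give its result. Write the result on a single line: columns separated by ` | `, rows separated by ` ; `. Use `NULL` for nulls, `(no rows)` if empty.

For each row compute price * seats.
Group by dest; take SUM of the expression per group.
  Berlin: ids {1, 6, 11, 12} → SUM(price * seats)=40780
  Izmir: ids {5, 7, 9} → SUM(price * seats)=58674
  Kyoto: ids {4, 10} → SUM(price * seats)=50776
  Seoul: ids {2, 3, 8} → SUM(price * seats)=33540

Berlin | 40780 ; Izmir | 58674 ; Kyoto | 50776 ; Seoul | 33540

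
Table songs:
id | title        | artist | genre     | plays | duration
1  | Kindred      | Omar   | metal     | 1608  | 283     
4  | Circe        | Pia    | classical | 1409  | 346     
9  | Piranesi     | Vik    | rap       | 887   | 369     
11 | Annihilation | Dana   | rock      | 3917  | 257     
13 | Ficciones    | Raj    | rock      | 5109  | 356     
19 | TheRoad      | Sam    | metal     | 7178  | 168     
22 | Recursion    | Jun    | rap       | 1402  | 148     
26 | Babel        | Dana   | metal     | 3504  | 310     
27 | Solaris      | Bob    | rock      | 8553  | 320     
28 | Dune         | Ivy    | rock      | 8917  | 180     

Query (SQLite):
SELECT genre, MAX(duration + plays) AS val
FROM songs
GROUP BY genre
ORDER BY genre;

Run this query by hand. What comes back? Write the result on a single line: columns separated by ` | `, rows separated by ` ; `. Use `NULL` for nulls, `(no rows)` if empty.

classical | 1755 ; metal | 7346 ; rap | 1550 ; rock | 9097

For each row compute duration + plays.
Group by genre; take MAX of the expression per group.
  classical: ids {4} → MAX(duration + plays)=1755
  metal: ids {1, 19, 26} → MAX(duration + plays)=7346
  rap: ids {9, 22} → MAX(duration + plays)=1550
  rock: ids {11, 13, 27, 28} → MAX(duration + plays)=9097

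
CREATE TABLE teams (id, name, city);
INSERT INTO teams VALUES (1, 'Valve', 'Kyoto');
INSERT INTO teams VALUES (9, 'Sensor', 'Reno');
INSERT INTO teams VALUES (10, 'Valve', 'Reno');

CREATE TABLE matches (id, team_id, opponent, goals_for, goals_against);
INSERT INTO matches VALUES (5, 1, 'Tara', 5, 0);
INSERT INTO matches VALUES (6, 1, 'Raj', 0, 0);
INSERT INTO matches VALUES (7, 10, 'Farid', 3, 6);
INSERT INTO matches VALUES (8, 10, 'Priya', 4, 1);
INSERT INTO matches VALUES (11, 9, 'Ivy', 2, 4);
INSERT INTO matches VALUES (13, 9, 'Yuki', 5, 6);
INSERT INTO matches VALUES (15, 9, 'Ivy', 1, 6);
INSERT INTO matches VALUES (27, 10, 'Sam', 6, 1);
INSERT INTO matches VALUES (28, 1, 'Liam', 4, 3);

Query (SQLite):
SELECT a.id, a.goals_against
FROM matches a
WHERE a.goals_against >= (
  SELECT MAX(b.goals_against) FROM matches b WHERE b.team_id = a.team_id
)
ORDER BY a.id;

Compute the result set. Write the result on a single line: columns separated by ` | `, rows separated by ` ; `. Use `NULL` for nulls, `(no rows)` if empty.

7 | 6 ; 13 | 6 ; 15 | 6 ; 28 | 3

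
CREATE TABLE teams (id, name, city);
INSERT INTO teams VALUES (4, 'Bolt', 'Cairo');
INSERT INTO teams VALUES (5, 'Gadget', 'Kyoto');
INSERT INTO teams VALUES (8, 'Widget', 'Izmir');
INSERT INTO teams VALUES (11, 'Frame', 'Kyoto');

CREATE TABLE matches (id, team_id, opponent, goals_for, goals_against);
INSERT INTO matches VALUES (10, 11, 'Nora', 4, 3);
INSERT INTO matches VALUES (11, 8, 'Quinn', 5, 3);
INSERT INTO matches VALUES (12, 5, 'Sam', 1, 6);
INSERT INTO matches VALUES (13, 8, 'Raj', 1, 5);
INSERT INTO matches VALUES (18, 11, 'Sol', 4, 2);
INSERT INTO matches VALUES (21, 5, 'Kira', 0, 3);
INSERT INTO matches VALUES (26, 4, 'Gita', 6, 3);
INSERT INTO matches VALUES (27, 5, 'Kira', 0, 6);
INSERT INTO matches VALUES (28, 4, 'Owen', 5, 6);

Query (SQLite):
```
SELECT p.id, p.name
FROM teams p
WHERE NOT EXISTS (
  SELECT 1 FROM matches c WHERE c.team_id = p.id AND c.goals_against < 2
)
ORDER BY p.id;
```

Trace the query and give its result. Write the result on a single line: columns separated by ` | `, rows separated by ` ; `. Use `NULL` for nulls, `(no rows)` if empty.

4 | Bolt ; 5 | Gadget ; 8 | Widget ; 11 | Frame

For each teams row, check whether any matches with matching team_id has goals_against < 2.
Keep rows where that is false.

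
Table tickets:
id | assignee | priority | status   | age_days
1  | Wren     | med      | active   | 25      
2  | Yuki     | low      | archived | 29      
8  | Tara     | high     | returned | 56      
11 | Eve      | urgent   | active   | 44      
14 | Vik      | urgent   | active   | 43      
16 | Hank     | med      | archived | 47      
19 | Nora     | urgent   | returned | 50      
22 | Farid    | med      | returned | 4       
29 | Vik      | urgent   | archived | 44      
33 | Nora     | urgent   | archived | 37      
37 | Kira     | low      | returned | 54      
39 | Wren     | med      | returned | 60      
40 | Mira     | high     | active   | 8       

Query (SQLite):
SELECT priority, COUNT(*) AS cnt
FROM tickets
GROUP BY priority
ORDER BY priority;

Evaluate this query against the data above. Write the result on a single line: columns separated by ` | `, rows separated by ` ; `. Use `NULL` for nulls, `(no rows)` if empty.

high | 2 ; low | 2 ; med | 4 ; urgent | 5

Partition tickets by priority; compute COUNT(*) within each group.
  high: ids {8, 40} → COUNT(*)=2
  low: ids {2, 37} → COUNT(*)=2
  med: ids {1, 16, 22, 39} → COUNT(*)=4
  urgent: ids {11, 14, 19, 29, 33} → COUNT(*)=5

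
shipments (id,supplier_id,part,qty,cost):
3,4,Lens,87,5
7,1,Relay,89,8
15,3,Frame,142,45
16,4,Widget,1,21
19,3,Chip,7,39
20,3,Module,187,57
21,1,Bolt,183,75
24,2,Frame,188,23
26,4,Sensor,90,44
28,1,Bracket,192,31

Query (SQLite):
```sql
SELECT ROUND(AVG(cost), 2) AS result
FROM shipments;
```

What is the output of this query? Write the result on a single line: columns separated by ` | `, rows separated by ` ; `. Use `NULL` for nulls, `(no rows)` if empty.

All cost values: [5, 8, 45, 21, 39, 57, 75, 23, 44, 31].
AVG = 348 / 10 (rounded to 2 dp).

34.8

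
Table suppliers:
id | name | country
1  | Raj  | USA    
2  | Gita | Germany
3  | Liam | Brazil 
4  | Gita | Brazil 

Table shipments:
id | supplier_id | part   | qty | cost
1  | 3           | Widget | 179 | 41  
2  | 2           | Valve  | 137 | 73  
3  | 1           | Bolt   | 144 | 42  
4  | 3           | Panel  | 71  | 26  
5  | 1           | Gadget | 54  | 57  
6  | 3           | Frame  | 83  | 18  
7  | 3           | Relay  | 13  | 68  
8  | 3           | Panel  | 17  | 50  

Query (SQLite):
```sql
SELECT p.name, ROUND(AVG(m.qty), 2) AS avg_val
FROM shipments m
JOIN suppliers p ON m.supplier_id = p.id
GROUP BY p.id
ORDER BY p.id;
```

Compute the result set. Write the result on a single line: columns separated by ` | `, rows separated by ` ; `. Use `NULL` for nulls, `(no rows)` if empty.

Join each shipments row to its suppliers via supplier_id.
Group joined rows by suppliers.id; compute ROUND(AVG(m.qty), 2) per group.
  1: ids {3, 5} → ROUND(AVG(m.qty), 2)=99
  2: ids {2} → ROUND(AVG(m.qty), 2)=137
  3: ids {1, 4, 6, 7, 8} → ROUND(AVG(m.qty), 2)=72.6

Raj | 99 ; Gita | 137 ; Liam | 72.6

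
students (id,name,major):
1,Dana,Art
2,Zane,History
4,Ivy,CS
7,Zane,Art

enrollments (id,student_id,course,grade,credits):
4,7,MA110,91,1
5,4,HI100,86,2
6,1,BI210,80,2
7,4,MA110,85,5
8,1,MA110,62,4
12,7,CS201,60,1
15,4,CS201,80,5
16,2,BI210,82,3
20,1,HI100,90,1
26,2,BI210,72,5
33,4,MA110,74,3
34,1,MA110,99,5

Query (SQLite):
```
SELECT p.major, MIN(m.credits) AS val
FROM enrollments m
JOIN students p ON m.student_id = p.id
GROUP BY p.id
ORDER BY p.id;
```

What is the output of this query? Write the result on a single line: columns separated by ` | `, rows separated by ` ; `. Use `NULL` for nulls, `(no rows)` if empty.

Art | 1 ; History | 3 ; CS | 2 ; Art | 1

Join each enrollments row to its students via student_id.
Group joined rows by students.id; compute MIN(m.credits) per group.
  1: ids {6, 8, 20, 34} → MIN(m.credits)=1
  2: ids {16, 26} → MIN(m.credits)=3
  4: ids {5, 7, 15, 33} → MIN(m.credits)=2
  7: ids {4, 12} → MIN(m.credits)=1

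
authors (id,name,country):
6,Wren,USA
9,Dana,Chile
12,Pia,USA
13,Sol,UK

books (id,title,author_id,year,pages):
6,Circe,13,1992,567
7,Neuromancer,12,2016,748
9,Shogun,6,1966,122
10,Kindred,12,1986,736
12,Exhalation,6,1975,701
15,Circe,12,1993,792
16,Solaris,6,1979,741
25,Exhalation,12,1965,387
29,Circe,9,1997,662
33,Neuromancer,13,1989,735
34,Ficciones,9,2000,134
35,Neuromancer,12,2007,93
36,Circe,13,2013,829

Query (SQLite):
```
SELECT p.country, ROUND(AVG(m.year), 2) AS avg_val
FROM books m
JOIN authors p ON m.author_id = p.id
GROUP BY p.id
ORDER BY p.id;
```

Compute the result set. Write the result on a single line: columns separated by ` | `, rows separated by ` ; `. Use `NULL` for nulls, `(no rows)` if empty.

Join each books row to its authors via author_id.
Group joined rows by authors.id; compute ROUND(AVG(m.year), 2) per group.
  6: ids {9, 12, 16} → ROUND(AVG(m.year), 2)=1973.33
  9: ids {29, 34} → ROUND(AVG(m.year), 2)=1998.5
  12: ids {7, 10, 15, 25, 35} → ROUND(AVG(m.year), 2)=1993.4
  13: ids {6, 33, 36} → ROUND(AVG(m.year), 2)=1998

USA | 1973.33 ; Chile | 1998.5 ; USA | 1993.4 ; UK | 1998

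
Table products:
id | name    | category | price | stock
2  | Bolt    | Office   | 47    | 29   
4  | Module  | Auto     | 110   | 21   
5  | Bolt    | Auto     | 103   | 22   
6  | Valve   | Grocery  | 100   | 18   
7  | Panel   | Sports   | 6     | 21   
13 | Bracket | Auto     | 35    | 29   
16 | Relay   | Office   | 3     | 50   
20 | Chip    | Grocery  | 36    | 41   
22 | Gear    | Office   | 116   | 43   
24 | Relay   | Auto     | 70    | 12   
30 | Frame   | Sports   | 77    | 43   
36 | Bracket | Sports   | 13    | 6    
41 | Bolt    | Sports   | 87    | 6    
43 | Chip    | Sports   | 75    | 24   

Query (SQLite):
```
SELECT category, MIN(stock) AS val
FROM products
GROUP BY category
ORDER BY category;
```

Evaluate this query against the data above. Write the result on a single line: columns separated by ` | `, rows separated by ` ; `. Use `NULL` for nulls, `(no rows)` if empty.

Partition products by category; compute MIN(stock) within each group.
  Auto: ids {4, 5, 13, 24} → MIN(stock)=12
  Grocery: ids {6, 20} → MIN(stock)=18
  Office: ids {2, 16, 22} → MIN(stock)=29
  Sports: ids {7, 30, 36, 41, 43} → MIN(stock)=6

Auto | 12 ; Grocery | 18 ; Office | 29 ; Sports | 6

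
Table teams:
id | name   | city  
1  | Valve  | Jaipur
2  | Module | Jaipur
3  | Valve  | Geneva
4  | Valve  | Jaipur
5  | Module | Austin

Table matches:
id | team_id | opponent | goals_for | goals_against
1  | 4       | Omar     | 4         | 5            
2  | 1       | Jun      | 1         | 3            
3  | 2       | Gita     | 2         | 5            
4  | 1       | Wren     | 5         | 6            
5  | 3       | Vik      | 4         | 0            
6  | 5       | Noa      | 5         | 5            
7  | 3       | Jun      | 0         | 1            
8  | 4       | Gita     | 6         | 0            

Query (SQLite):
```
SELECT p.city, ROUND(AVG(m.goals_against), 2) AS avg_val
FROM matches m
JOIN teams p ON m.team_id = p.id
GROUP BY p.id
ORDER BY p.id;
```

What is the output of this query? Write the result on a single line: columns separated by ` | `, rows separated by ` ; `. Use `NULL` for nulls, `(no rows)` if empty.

Jaipur | 4.5 ; Jaipur | 5 ; Geneva | 0.5 ; Jaipur | 2.5 ; Austin | 5

Join each matches row to its teams via team_id.
Group joined rows by teams.id; compute ROUND(AVG(m.goals_against), 2) per group.
  1: ids {2, 4} → ROUND(AVG(m.goals_against), 2)=4.5
  2: ids {3} → ROUND(AVG(m.goals_against), 2)=5
  3: ids {5, 7} → ROUND(AVG(m.goals_against), 2)=0.5
  4: ids {1, 8} → ROUND(AVG(m.goals_against), 2)=2.5
  5: ids {6} → ROUND(AVG(m.goals_against), 2)=5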